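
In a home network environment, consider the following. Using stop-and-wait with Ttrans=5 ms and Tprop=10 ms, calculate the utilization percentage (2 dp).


Given: Ttrans = 5 ms, Tprop = 10 ms
RTT = 2 * Tprop = 2 * 10 = 20 ms
U = Ttrans / (Ttrans + RTT)
U = 5 / (5 + 20)
U = 5 / 25 = 0.2
U% = 20.00%

20.00


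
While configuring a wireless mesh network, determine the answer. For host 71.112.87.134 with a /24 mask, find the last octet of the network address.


Given: IP = 71.112.87.134, prefix = /24
Subnet mask = 255.255.255.0
Last octet of IP: 134
Last octet of mask: 0
Network last octet = 134 AND 0 = 0

0


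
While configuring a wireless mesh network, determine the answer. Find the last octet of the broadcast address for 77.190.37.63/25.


Given: IP = 77.190.37.63, prefix = /25
Host bits = 32 - 25 = 7
Network last octet = 63 AND mask = 0
Host part size = 2^7 - 1 = 127
Broadcast last octet = 0 OR 127 = 127

127


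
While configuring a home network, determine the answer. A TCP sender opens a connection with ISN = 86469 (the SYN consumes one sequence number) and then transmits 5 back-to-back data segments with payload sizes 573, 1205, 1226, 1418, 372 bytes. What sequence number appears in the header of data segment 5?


The SYN occupies sequence number ISN = 86469, so the first data byte is ISN + 1 = 86470.
SEQ of data segment i = (ISN + 1) + sum of payload sizes of segments 1..i-1.
Segment 1: SEQ = 86470, payload = 573 bytes
Segment 2: SEQ = 87043, payload = 1205 bytes
Segment 3: SEQ = 88248, payload = 1226 bytes
Segment 4: SEQ = 89474, payload = 1418 bytes
Segment 5: SEQ = 90892, payload = 372 bytes
SEQ of segment 5 = 86470 + 573 + 1205 + 1226 + 1418 = 90892

90892


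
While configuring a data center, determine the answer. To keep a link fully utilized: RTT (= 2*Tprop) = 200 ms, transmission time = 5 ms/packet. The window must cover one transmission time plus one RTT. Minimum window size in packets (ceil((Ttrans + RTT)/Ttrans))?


Given: Ttrans = 5 ms, RTT = 200 ms (= 2 * Tprop, Tprop = 100 ms)
Time until first ACK returns = Ttrans + RTT = 5 + 200 = 205 ms
Need W * Ttrans >= Ttrans + RTT  ->  W >= (Ttrans + RTT) / Ttrans
(Ttrans + RTT) / Ttrans = 205 / 5 = 41
W_min = ceil(41) = 41

41


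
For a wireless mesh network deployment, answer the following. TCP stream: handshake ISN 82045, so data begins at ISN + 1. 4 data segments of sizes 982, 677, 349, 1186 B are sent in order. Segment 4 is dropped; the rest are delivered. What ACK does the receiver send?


SYN uses sequence number 82045; first data byte = ISN + 1 = 82046.
Segment 1: SEQ = 82046, len = 982 B, covers [82046, 83027]
Segment 2: SEQ = 83028, len = 677 B, covers [83028, 83704]
Segment 3: SEQ = 83705, len = 349 B, covers [83705, 84053]
Segment 4: SEQ = 84054, len = 1186 B, covers [84054, 85239] [LOST]
In-order data received: bytes [82046, 84053] (segments 1..3).
Segment 4 missing -> gap begins at byte 84054.
Cumulative ACK = next expected in-order byte = 82046 + 982 + 677 + 349 = 84054

84054


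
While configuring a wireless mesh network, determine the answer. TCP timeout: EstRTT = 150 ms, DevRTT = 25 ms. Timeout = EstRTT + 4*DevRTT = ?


Given: EstRTT = 150 ms, DevRTT = 25 ms
Timeout = EstRTT + 4 * DevRTT
4 * DevRTT = 4 * 25 = 100
Timeout = 150 + 100 = 250 ms

250


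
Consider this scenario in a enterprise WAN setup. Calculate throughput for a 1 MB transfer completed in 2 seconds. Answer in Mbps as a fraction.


Given: file = 1 MB, time = 2 s
File in Mb = 1 * 8 = 8 Mb
Throughput = 8 / 2 Mbps
Throughput = 4 Mbps

4


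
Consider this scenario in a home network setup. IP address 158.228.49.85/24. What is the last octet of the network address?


Given: IP = 158.228.49.85, prefix = /24
Subnet mask = 255.255.255.0
Last octet of IP: 85
Last octet of mask: 0
Network last octet = 85 AND 0 = 0

0


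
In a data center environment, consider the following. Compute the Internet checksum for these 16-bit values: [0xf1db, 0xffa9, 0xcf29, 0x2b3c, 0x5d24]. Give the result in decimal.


Given words: [0xf1db, 0xffa9, 0xcf29, 0x2b3c, 0x5d24]
Step 1: Sum all words
Raw sum = 61915 + 65449 + 53033 + 11068 + 23844 = 215309
Step 2: Fold carry: (18701 + 3) = 18704
One's complement = ~18704 & 0xFFFF = 46831

46831


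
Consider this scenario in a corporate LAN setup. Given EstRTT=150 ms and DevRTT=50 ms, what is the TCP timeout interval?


Given: EstRTT = 150 ms, DevRTT = 50 ms
Timeout = EstRTT + 4 * DevRTT
4 * DevRTT = 4 * 50 = 200
Timeout = 150 + 200 = 350 ms

350


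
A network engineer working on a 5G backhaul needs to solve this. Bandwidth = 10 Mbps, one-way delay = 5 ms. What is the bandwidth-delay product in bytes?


Given: bandwidth = 10 Mbps, delay = 5 ms
BDP in bits = 10 * 10^6 * 5 / 1000
BDP in bits = 50000
BDP in bytes = 50000 / 8 = 6250

6250


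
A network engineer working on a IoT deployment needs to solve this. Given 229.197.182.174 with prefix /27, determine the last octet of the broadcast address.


Given: IP = 229.197.182.174, prefix = /27
Host bits = 32 - 27 = 5
Network last octet = 174 AND mask = 160
Host part size = 2^5 - 1 = 31
Broadcast last octet = 160 OR 31 = 191

191


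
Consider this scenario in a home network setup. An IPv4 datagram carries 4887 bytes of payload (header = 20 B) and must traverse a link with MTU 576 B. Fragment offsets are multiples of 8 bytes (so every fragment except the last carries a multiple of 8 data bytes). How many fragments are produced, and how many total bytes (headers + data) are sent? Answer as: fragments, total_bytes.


Max data per non-final fragment = floor((MTU - header)/8)*8 = floor((576 - 20)/8)*8 = floor(556/8)*8 = 552 B
Final fragment needs no 8-byte alignment: it can carry up to MTU - header = 556 B
Non-final fragments needed = ceil((payload - 556) / 552) = ceil(4331/552) = ceil(7.8460) = 8
Number of fragments = 8 + 1 = 9
Fragment sizes (data): 8 * 552 B + 471 B (last, 471 <= 556 OK)
Total bytes sent = payload + n_frags * header = 4887 + 9*20 = 4887 + 180 = 5067 B

9, 5067


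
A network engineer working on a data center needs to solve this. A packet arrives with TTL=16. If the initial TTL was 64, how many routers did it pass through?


Given: initial TTL = 64, received TTL = 16
Hops = initial TTL - received TTL
Hops = 64 - 16 = 48

48


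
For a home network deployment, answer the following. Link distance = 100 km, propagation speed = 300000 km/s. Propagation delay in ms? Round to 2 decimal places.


Given: distance = 100 km, speed = 300000 km/s
Delay = distance / speed = 100 / 300000 seconds
Delay in ms = 100 * 1000 / 300000
Delay = 0.3333 ms
Rounded to 2 dp = 0.33 ms

0.33


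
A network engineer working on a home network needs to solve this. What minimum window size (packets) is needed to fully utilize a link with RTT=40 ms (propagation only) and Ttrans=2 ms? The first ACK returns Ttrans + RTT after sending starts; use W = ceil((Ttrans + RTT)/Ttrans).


Given: Ttrans = 2 ms, RTT = 40 ms (= 2 * Tprop, Tprop = 20 ms)
Time until first ACK returns = Ttrans + RTT = 2 + 40 = 42 ms
Need W * Ttrans >= Ttrans + RTT  ->  W >= (Ttrans + RTT) / Ttrans
(Ttrans + RTT) / Ttrans = 42 / 2 = 21
W_min = ceil(21) = 21

21


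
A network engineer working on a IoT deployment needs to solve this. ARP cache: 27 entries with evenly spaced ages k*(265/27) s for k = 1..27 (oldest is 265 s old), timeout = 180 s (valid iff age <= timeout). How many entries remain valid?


Ages are k * 265/27 s for k = 1..27 (spacing = 9.8148 s).
Entry k is valid iff k * 265/27 <= 180 iff k <= 27 * 180 / 265 = 18.3396
n_valid = floor(18.3396) = 18
(n_stale = 27 - 18 = 9)

18


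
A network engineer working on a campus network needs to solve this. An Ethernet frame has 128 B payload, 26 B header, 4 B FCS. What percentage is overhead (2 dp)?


Given: payload = 128 B, header = 26 B, trailer = 4 B
Overhead bytes = header + trailer = 26 + 4 = 30
Total frame = payload + overhead = 128 + 30 = 158
Overhead % = 30 / 158 * 100 = 18.9873% -> 18.99% (2 dp)

18.99


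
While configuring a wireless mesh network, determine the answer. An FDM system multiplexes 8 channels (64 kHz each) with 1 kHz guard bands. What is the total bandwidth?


Given: 8 channels, 64 kHz each, guard = 1 kHz
Channel bandwidth = 8 * 64 = 512 kHz
Guard bands = 7 gaps * 1 kHz = 7 kHz
Total = 512 + 7 = 519 kHz

519


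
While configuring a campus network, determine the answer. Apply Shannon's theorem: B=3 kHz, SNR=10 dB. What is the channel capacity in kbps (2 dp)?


Given: B = 3 kHz, SNR = 10 dB
SNR linear = 10^(10/10) = 10
1 + SNR = 11
log2(11) = 3.4594316186
C = 3 * 1000 * 3.4594316186 = 10378.2949 bps
C = 10.378295 kbps -> 10.38 kbps (2 dp)

10.38


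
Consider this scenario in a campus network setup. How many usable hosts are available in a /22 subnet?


Given: subnet mask /22
Host bits = 32 - 22 = 10
Total addresses = 2^10 = 1024
Usable hosts = 1024 - 2 (network + broadcast) = 1022

1022


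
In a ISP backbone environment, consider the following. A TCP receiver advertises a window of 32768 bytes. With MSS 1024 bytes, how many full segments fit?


Given: RWND = 32768 bytes, MSS = 1024 bytes
Full segments = floor(RWND / MSS)
Full segments = floor(32768 / 1024)
Full segments = floor(32.0) = 32

32


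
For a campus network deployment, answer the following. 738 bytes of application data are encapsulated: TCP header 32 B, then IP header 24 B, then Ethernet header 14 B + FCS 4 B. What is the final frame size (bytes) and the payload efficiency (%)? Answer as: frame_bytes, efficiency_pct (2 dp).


TCP segment = 738 + 32 = 770 B
IP packet = 770 + 24 = 794 B
Ethernet frame = 794 + 14 + 4 = 812 B
Efficiency = app / frame = 738 / 812 = 0.908867 = 90.8867% -> 90.89% (2 dp)

812, 90.89


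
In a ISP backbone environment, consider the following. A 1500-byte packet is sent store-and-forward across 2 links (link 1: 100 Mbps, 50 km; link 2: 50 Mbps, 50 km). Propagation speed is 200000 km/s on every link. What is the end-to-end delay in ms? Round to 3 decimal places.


Packet = 1500 bytes = 12000 bits. Store-and-forward: sum (t_trans + t_prop) per link.
Link 1: t_trans = 12000/(100*10^6) s = 0.1200 ms; t_prop = 50/200000 s = 0.2500 ms; subtotal = 0.3700 ms
Link 2: t_trans = 12000/(50*10^6) s = 0.2400 ms; t_prop = 50/200000 s = 0.2500 ms; subtotal = 0.4900 ms
End-to-end = 0.3700 + 0.4900 = 0.8600 ms -> 0.860 ms (3 dp)

0.860


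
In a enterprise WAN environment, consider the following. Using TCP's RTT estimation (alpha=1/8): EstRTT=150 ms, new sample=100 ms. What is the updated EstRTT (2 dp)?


Given: EstRTT = 150 ms, SampleRTT = 100 ms, alpha = 1/8
New EstRTT = (1 - alpha) * EstRTT + alpha * SampleRTT
(7/8) * 150 = 131.25
(1/8) * 100 = 12.5
New EstRTT = 131.25 + 12.5 = 143.75 ms -> 143.75 ms (2 dp)

143.75


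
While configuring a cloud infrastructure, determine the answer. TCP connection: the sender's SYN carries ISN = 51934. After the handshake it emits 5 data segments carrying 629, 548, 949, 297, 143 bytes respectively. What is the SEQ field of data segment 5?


The SYN occupies sequence number ISN = 51934, so the first data byte is ISN + 1 = 51935.
SEQ of data segment i = (ISN + 1) + sum of payload sizes of segments 1..i-1.
Segment 1: SEQ = 51935, payload = 629 bytes
Segment 2: SEQ = 52564, payload = 548 bytes
Segment 3: SEQ = 53112, payload = 949 bytes
Segment 4: SEQ = 54061, payload = 297 bytes
Segment 5: SEQ = 54358, payload = 143 bytes
SEQ of segment 5 = 51935 + 629 + 548 + 949 + 297 = 54358

54358


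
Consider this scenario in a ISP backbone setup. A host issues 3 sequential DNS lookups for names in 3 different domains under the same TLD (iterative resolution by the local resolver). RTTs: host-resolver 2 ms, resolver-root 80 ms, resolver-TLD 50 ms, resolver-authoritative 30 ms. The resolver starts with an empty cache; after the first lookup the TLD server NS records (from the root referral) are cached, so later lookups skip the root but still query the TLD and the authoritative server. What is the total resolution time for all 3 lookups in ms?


Lookup 1 (cold cache): local + root + TLD + auth = 2 + 80 + 50 + 30 = 162 ms
Lookups 2..3 (TLD NS cached -> skip root; new domain -> still ask TLD and auth): local + TLD + auth = 2 + 50 + 30 = 82 ms each
Remaining 2 lookups: 2 * 82 = 164 ms
Total = 162 + 164 = 326 ms

326


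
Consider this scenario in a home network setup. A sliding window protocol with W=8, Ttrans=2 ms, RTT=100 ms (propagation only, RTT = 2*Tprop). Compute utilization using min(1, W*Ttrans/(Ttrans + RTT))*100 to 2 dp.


Given: W = 8, Ttrans = 2 ms, RTT = 100 ms (= 2 * Tprop, Tprop = 50 ms)
Cycle time = Ttrans + RTT = 2 + 100 = 102 ms (first packet sent until its ACK returns)
W * Ttrans = 8 * 2 = 16 ms of sending per cycle
W * Ttrans / (Ttrans + RTT) = 16 / 102 = 0.156863
U = min(1, 0.156863) = 0.156863
U% = 15.69%

15.69


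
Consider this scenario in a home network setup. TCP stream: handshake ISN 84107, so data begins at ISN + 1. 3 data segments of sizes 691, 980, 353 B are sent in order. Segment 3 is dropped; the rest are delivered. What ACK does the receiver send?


SYN uses sequence number 84107; first data byte = ISN + 1 = 84108.
Segment 1: SEQ = 84108, len = 691 B, covers [84108, 84798]
Segment 2: SEQ = 84799, len = 980 B, covers [84799, 85778]
Segment 3: SEQ = 85779, len = 353 B, covers [85779, 86131] [LOST]
In-order data received: bytes [84108, 85778] (segments 1..2).
Segment 3 missing -> gap begins at byte 85779.
Cumulative ACK = next expected in-order byte = 84108 + 691 + 980 = 85779

85779


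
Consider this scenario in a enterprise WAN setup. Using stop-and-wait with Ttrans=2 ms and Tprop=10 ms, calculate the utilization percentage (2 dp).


Given: Ttrans = 2 ms, Tprop = 10 ms
RTT = 2 * Tprop = 2 * 10 = 20 ms
U = Ttrans / (Ttrans + RTT)
U = 2 / (2 + 20)
U = 2 / 22 = 0.090909
U% = 9.09%

9.09


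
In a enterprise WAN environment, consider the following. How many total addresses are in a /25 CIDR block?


Given: CIDR prefix /25
Host bits = 32 - 25 = 7
Total addresses = 2^7 = 128

128


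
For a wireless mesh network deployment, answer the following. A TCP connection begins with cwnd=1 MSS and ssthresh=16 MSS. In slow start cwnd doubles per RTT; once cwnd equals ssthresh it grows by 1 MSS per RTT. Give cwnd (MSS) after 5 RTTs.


RTT 0: cwnd = 1 MSS (initial)
RTT 1: cwnd = 2 MSS (slow start, doubled)
RTT 2: cwnd = 4 MSS (slow start, doubled)
RTT 3: cwnd = 8 MSS (slow start, doubled)
RTT 4: cwnd = 16 MSS (slow start, doubled)
RTT 5: cwnd = 17 MSS (congestion avoidance, +1)

17


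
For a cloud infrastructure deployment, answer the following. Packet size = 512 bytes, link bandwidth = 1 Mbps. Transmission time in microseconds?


Given: packet = 512 bytes, bandwidth = 1 Mbps
Packet in bits = 512 * 8 = 4096 bits
Bandwidth = 1 * 10^6 = 1000000 bps
Time = 4096 / 1000000 seconds
Time in us = 4096 * 10^6 / 1000000 = 4096

4096


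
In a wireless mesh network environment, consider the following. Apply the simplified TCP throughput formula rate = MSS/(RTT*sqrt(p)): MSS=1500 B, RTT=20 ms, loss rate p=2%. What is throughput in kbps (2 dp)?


Given: MSS = 1500 bytes, RTT = 20 ms, loss = 2%
RTT in seconds = 20 / 1000 = 0.02
Loss rate = 2% = 0.02
sqrt(loss) = sqrt(0.02) = 0.141421356237
Throughput (bytes/s) = 1500 / (0.02 * 0.141421356237) = 530330.0859
Throughput (kbps) = 530330.0859 * 8 / 1000 = 4242.640687 -> 4242.64 kbps (2 dp)

4242.64


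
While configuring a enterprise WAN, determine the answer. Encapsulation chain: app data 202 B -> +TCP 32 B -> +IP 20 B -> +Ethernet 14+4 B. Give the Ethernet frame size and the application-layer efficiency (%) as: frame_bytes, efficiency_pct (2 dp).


TCP segment = 202 + 32 = 234 B
IP packet = 234 + 20 = 254 B
Ethernet frame = 254 + 14 + 4 = 272 B
Efficiency = app / frame = 202 / 272 = 0.742647 = 74.2647% -> 74.26% (2 dp)

272, 74.26


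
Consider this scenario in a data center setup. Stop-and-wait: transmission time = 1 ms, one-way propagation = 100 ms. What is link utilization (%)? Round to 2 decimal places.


Given: Ttrans = 1 ms, Tprop = 100 ms
RTT = 2 * Tprop = 2 * 100 = 200 ms
U = Ttrans / (Ttrans + RTT)
U = 1 / (1 + 200)
U = 1 / 201 = 0.004975
U% = 0.50%

0.50


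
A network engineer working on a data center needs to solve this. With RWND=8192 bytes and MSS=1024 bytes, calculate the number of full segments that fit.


Given: RWND = 8192 bytes, MSS = 1024 bytes
Full segments = floor(RWND / MSS)
Full segments = floor(8192 / 1024)
Full segments = floor(8.0) = 8

8


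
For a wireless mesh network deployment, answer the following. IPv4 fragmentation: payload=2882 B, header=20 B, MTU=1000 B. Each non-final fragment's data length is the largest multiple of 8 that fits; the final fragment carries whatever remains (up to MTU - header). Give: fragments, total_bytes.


Max data per non-final fragment = floor((MTU - header)/8)*8 = floor((1000 - 20)/8)*8 = floor(980/8)*8 = 976 B
Final fragment needs no 8-byte alignment: it can carry up to MTU - header = 980 B
Non-final fragments needed = ceil((payload - 980) / 976) = ceil(1902/976) = ceil(1.9488) = 2
Number of fragments = 2 + 1 = 3
Fragment sizes (data): 2 * 976 B + 930 B (last, 930 <= 980 OK)
Total bytes sent = payload + n_frags * header = 2882 + 3*20 = 2882 + 60 = 2942 B

3, 2942


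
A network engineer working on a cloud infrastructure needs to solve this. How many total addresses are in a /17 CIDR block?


Given: CIDR prefix /17
Host bits = 32 - 17 = 15
Total addresses = 2^15 = 32768

32768


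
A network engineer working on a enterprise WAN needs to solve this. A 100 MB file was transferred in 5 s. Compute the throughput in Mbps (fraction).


Given: file = 100 MB, time = 5 s
File in Mb = 100 * 8 = 800 Mb
Throughput = 800 / 5 Mbps
Throughput = 160 Mbps

160


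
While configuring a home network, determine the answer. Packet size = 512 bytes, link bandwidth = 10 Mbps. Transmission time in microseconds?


Given: packet = 512 bytes, bandwidth = 10 Mbps
Packet in bits = 512 * 8 = 4096 bits
Bandwidth = 10 * 10^6 = 10000000 bps
Time = 4096 / 10000000 seconds
Time in us = 4096 * 10^6 / 10000000 = 409.6

409.6


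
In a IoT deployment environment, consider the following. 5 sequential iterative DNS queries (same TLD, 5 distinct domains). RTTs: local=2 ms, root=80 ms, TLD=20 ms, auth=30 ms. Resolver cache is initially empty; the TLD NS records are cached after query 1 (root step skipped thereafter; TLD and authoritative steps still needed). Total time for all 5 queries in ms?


Lookup 1 (cold cache): local + root + TLD + auth = 2 + 80 + 20 + 30 = 132 ms
Lookups 2..5 (TLD NS cached -> skip root; new domain -> still ask TLD and auth): local + TLD + auth = 2 + 20 + 30 = 52 ms each
Remaining 4 lookups: 4 * 52 = 208 ms
Total = 132 + 208 = 340 ms

340


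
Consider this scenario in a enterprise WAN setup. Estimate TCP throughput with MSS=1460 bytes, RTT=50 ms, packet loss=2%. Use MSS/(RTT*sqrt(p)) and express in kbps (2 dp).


Given: MSS = 1460 bytes, RTT = 50 ms, loss = 2%
RTT in seconds = 50 / 1000 = 0.05
Loss rate = 2% = 0.02
sqrt(loss) = sqrt(0.02) = 0.141421356237
Throughput (bytes/s) = 1460 / (0.05 * 0.141421356237) = 206475.1801
Throughput (kbps) = 206475.1801 * 8 / 1000 = 1651.801441 -> 1651.80 kbps (2 dp)

1651.80


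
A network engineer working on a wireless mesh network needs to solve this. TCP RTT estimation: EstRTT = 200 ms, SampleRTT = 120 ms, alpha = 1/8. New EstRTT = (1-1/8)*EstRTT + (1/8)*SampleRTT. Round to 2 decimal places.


Given: EstRTT = 200 ms, SampleRTT = 120 ms, alpha = 1/8
New EstRTT = (1 - alpha) * EstRTT + alpha * SampleRTT
(7/8) * 200 = 175
(1/8) * 120 = 15
New EstRTT = 175 + 15 = 190 ms -> 190.00 ms (2 dp)

190.00


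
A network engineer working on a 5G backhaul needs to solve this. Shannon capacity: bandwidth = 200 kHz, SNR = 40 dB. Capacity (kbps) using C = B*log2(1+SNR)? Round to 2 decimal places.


Given: B = 200 kHz, SNR = 40 dB
SNR linear = 10^(40/10) = 10000
1 + SNR = 10001
log2(10001) = 13.2878566418
C = 200 * 1000 * 13.2878566418 = 2657571.3284 bps
C = 2657.571328 kbps -> 2657.57 kbps (2 dp)

2657.57


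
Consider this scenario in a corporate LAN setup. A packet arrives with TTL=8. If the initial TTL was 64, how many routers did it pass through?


Given: initial TTL = 64, received TTL = 8
Hops = initial TTL - received TTL
Hops = 64 - 8 = 56

56


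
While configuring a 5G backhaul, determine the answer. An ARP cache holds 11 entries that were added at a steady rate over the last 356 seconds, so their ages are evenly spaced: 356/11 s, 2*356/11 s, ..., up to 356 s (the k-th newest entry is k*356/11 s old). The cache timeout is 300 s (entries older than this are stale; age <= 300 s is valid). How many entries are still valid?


Ages are k * 356/11 s for k = 1..11 (spacing = 32.3636 s).
Entry k is valid iff k * 356/11 <= 300 iff k <= 11 * 300 / 356 = 9.2697
n_valid = floor(9.2697) = 9
(n_stale = 11 - 9 = 2)

9


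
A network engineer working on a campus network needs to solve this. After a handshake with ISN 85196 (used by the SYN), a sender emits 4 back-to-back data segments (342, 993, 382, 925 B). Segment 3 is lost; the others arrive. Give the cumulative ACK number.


SYN uses sequence number 85196; first data byte = ISN + 1 = 85197.
Segment 1: SEQ = 85197, len = 342 B, covers [85197, 85538]
Segment 2: SEQ = 85539, len = 993 B, covers [85539, 86531]
Segment 3: SEQ = 86532, len = 382 B, covers [86532, 86913] [LOST]
Segment 4: SEQ = 86914, len = 925 B, covers [86914, 87838]
In-order data received: bytes [85197, 86531] (segments 1..2).
Segment 3 missing -> gap begins at byte 86532; later segments buffered out of order.
Cumulative ACK = next expected in-order byte = 85197 + 342 + 993 = 86532

86532


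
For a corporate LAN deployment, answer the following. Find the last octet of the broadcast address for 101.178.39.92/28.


Given: IP = 101.178.39.92, prefix = /28
Host bits = 32 - 28 = 4
Network last octet = 92 AND mask = 80
Host part size = 2^4 - 1 = 15
Broadcast last octet = 80 OR 15 = 95

95


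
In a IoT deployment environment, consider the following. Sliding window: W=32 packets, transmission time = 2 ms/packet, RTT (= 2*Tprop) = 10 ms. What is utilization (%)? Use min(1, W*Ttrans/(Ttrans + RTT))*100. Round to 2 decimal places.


Given: W = 32, Ttrans = 2 ms, RTT = 10 ms (= 2 * Tprop, Tprop = 5 ms)
Cycle time = Ttrans + RTT = 2 + 10 = 12 ms (first packet sent until its ACK returns)
W * Ttrans = 32 * 2 = 64 ms of sending per cycle
W * Ttrans / (Ttrans + RTT) = 64 / 12 = 5.333333
U = min(1, 5.333333) = 1.000000
U% = 100.00%

100.00


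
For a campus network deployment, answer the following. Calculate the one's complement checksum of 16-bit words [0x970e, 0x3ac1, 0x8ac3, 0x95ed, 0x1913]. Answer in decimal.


Given words: [0x970e, 0x3ac1, 0x8ac3, 0x95ed, 0x1913]
Step 1: Sum all words
Raw sum = 38670 + 15041 + 35523 + 38381 + 6419 = 134034
Step 2: Fold carry: (2962 + 2) = 2964
One's complement = ~2964 & 0xFFFF = 62571

62571


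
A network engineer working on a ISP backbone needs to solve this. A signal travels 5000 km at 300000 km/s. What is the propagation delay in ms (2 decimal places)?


Given: distance = 5000 km, speed = 300000 km/s
Delay = distance / speed = 5000 / 300000 seconds
Delay in ms = 5000 * 1000 / 300000
Delay = 16.6667 ms
Rounded to 2 dp = 16.67 ms

16.67


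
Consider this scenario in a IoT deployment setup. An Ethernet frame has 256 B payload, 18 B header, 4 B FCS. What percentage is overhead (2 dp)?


Given: payload = 256 B, header = 18 B, trailer = 4 B
Overhead bytes = header + trailer = 18 + 4 = 22
Total frame = payload + overhead = 256 + 22 = 278
Overhead % = 22 / 278 * 100 = 7.9137% -> 7.91% (2 dp)

7.91


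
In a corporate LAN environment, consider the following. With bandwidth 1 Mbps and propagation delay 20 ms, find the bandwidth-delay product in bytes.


Given: bandwidth = 1 Mbps, delay = 20 ms
BDP in bits = 1 * 10^6 * 20 / 1000
BDP in bits = 20000
BDP in bytes = 20000 / 8 = 2500

2500


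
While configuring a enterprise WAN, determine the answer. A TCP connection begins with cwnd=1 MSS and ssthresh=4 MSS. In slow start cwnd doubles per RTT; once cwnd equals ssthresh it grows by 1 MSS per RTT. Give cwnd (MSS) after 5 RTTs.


RTT 0: cwnd = 1 MSS (initial)
RTT 1: cwnd = 2 MSS (slow start, doubled)
RTT 2: cwnd = 4 MSS (slow start, doubled)
RTT 3: cwnd = 5 MSS (congestion avoidance, +1)
RTT 4: cwnd = 6 MSS (congestion avoidance, +1)
RTT 5: cwnd = 7 MSS (congestion avoidance, +1)

7


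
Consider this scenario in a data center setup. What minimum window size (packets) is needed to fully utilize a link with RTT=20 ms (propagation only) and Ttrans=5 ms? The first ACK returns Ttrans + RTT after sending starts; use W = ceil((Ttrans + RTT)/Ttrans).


Given: Ttrans = 5 ms, RTT = 20 ms (= 2 * Tprop, Tprop = 10 ms)
Time until first ACK returns = Ttrans + RTT = 5 + 20 = 25 ms
Need W * Ttrans >= Ttrans + RTT  ->  W >= (Ttrans + RTT) / Ttrans
(Ttrans + RTT) / Ttrans = 25 / 5 = 5
W_min = ceil(5) = 5

5


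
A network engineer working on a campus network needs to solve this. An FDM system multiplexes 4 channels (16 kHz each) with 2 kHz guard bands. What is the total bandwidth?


Given: 4 channels, 16 kHz each, guard = 2 kHz
Channel bandwidth = 4 * 16 = 64 kHz
Guard bands = 3 gaps * 2 kHz = 6 kHz
Total = 64 + 6 = 70 kHz

70


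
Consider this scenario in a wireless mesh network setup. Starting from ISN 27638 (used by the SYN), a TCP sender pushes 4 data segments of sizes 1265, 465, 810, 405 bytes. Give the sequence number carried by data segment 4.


The SYN occupies sequence number ISN = 27638, so the first data byte is ISN + 1 = 27639.
SEQ of data segment i = (ISN + 1) + sum of payload sizes of segments 1..i-1.
Segment 1: SEQ = 27639, payload = 1265 bytes
Segment 2: SEQ = 28904, payload = 465 bytes
Segment 3: SEQ = 29369, payload = 810 bytes
Segment 4: SEQ = 30179, payload = 405 bytes
SEQ of segment 4 = 27639 + 1265 + 465 + 810 = 30179

30179


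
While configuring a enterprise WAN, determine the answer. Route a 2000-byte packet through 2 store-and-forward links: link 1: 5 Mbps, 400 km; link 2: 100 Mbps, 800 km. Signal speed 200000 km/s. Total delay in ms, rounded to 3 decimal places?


Packet = 2000 bytes = 16000 bits. Store-and-forward: sum (t_trans + t_prop) per link.
Link 1: t_trans = 16000/(5*10^6) s = 3.2000 ms; t_prop = 400/200000 s = 2.0000 ms; subtotal = 5.2000 ms
Link 2: t_trans = 16000/(100*10^6) s = 0.1600 ms; t_prop = 800/200000 s = 4.0000 ms; subtotal = 4.1600 ms
End-to-end = 5.2000 + 4.1600 = 9.3600 ms -> 9.360 ms (3 dp)

9.360


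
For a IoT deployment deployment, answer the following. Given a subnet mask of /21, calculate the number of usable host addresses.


Given: subnet mask /21
Host bits = 32 - 21 = 11
Total addresses = 2^11 = 2048
Usable hosts = 2048 - 2 (network + broadcast) = 2046

2046


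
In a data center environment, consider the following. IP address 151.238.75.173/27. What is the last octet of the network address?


Given: IP = 151.238.75.173, prefix = /27
Subnet mask = 255.255.255.224
Last octet of IP: 173
Last octet of mask: 224
Network last octet = 173 AND 224 = 160

160


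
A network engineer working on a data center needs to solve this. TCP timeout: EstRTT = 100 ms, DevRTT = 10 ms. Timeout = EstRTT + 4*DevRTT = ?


Given: EstRTT = 100 ms, DevRTT = 10 ms
Timeout = EstRTT + 4 * DevRTT
4 * DevRTT = 4 * 10 = 40
Timeout = 100 + 40 = 140 ms

140


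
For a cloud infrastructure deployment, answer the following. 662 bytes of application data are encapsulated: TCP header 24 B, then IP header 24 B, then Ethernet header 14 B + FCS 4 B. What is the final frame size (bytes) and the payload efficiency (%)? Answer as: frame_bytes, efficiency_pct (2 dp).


TCP segment = 662 + 24 = 686 B
IP packet = 686 + 24 = 710 B
Ethernet frame = 710 + 14 + 4 = 728 B
Efficiency = app / frame = 662 / 728 = 0.909341 = 90.9341% -> 90.93% (2 dp)

728, 90.93


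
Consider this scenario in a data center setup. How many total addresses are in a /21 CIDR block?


Given: CIDR prefix /21
Host bits = 32 - 21 = 11
Total addresses = 2^11 = 2048

2048


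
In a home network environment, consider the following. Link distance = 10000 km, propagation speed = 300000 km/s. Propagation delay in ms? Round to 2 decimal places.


Given: distance = 10000 km, speed = 300000 km/s
Delay = distance / speed = 10000 / 300000 seconds
Delay in ms = 10000 * 1000 / 300000
Delay = 33.3333 ms
Rounded to 2 dp = 33.33 ms

33.33


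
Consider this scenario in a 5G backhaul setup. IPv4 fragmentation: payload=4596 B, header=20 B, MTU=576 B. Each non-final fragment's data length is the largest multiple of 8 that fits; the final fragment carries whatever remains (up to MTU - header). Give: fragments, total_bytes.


Max data per non-final fragment = floor((MTU - header)/8)*8 = floor((576 - 20)/8)*8 = floor(556/8)*8 = 552 B
Final fragment needs no 8-byte alignment: it can carry up to MTU - header = 556 B
Non-final fragments needed = ceil((payload - 556) / 552) = ceil(4040/552) = ceil(7.3188) = 8
Number of fragments = 8 + 1 = 9
Fragment sizes (data): 8 * 552 B + 180 B (last, 180 <= 556 OK)
Total bytes sent = payload + n_frags * header = 4596 + 9*20 = 4596 + 180 = 4776 B

9, 4776


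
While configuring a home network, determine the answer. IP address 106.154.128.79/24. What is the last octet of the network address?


Given: IP = 106.154.128.79, prefix = /24
Subnet mask = 255.255.255.0
Last octet of IP: 79
Last octet of mask: 0
Network last octet = 79 AND 0 = 0

0


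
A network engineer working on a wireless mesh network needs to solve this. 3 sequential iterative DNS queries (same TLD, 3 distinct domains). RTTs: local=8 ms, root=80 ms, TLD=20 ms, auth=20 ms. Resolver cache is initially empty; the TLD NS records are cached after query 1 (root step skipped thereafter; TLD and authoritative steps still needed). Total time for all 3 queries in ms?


Lookup 1 (cold cache): local + root + TLD + auth = 8 + 80 + 20 + 20 = 128 ms
Lookups 2..3 (TLD NS cached -> skip root; new domain -> still ask TLD and auth): local + TLD + auth = 8 + 20 + 20 = 48 ms each
Remaining 2 lookups: 2 * 48 = 96 ms
Total = 128 + 96 = 224 ms

224


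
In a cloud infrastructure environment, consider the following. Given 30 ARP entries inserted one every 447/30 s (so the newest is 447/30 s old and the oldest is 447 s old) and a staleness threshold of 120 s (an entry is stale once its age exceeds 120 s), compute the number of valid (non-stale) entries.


Ages are k * 447/30 s for k = 1..30 (spacing = 14.9000 s).
Entry k is valid iff k * 447/30 <= 120 iff k <= 30 * 120 / 447 = 8.0537
n_valid = floor(8.0537) = 8
(n_stale = 30 - 8 = 22)

8


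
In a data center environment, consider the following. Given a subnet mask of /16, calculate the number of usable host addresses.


Given: subnet mask /16
Host bits = 32 - 16 = 16
Total addresses = 2^16 = 65536
Usable hosts = 65536 - 2 (network + broadcast) = 65534

65534


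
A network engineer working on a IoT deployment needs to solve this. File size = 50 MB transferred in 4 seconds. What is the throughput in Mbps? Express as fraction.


Given: file = 50 MB, time = 4 s
File in Mb = 50 * 8 = 400 Mb
Throughput = 400 / 4 Mbps
Throughput = 100 Mbps

100


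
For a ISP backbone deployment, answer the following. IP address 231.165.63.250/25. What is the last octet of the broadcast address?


Given: IP = 231.165.63.250, prefix = /25
Host bits = 32 - 25 = 7
Network last octet = 250 AND mask = 128
Host part size = 2^7 - 1 = 127
Broadcast last octet = 128 OR 127 = 255

255


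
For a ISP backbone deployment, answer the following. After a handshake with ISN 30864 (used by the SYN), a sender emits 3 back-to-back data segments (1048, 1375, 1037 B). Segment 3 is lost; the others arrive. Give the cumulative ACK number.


SYN uses sequence number 30864; first data byte = ISN + 1 = 30865.
Segment 1: SEQ = 30865, len = 1048 B, covers [30865, 31912]
Segment 2: SEQ = 31913, len = 1375 B, covers [31913, 33287]
Segment 3: SEQ = 33288, len = 1037 B, covers [33288, 34324] [LOST]
In-order data received: bytes [30865, 33287] (segments 1..2).
Segment 3 missing -> gap begins at byte 33288.
Cumulative ACK = next expected in-order byte = 30865 + 1048 + 1375 = 33288

33288


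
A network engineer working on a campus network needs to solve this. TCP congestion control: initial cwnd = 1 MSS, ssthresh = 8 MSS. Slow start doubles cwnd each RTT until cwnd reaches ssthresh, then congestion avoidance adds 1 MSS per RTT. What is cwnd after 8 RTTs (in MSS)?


RTT 0: cwnd = 1 MSS (initial)
RTT 1: cwnd = 2 MSS (slow start, doubled)
RTT 2: cwnd = 4 MSS (slow start, doubled)
RTT 3: cwnd = 8 MSS (slow start, doubled)
RTT 4: cwnd = 9 MSS (congestion avoidance, +1)
RTT 5: cwnd = 10 MSS (congestion avoidance, +1)
RTT 6: cwnd = 11 MSS (congestion avoidance, +1)
RTT 7: cwnd = 12 MSS (congestion avoidance, +1)
RTT 8: cwnd = 13 MSS (congestion avoidance, +1)

13


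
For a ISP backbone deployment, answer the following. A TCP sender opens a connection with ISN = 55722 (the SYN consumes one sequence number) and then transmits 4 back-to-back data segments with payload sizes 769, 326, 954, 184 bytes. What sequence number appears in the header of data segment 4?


The SYN occupies sequence number ISN = 55722, so the first data byte is ISN + 1 = 55723.
SEQ of data segment i = (ISN + 1) + sum of payload sizes of segments 1..i-1.
Segment 1: SEQ = 55723, payload = 769 bytes
Segment 2: SEQ = 56492, payload = 326 bytes
Segment 3: SEQ = 56818, payload = 954 bytes
Segment 4: SEQ = 57772, payload = 184 bytes
SEQ of segment 4 = 55723 + 769 + 326 + 954 = 57772

57772


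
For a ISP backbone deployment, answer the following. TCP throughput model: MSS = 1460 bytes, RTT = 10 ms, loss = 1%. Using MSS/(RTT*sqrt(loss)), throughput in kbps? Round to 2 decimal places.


Given: MSS = 1460 bytes, RTT = 10 ms, loss = 1%
RTT in seconds = 10 / 1000 = 0.01
Loss rate = 1% = 0.01
sqrt(loss) = sqrt(0.01) = 0.1
Throughput (bytes/s) = 1460 / (0.01 * 0.1) = 1460000.0000
Throughput (kbps) = 1460000.0000 * 8 / 1000 = 11680.000000 -> 11680.00 kbps (2 dp)

11680.00


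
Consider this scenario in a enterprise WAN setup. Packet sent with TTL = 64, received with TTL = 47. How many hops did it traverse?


Given: initial TTL = 64, received TTL = 47
Hops = initial TTL - received TTL
Hops = 64 - 47 = 17

17


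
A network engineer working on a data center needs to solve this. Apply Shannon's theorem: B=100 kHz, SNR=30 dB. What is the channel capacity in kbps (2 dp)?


Given: B = 100 kHz, SNR = 30 dB
SNR linear = 10^(30/10) = 1000
1 + SNR = 1001
log2(1001) = 9.9672262588
C = 100 * 1000 * 9.9672262588 = 996722.6259 bps
C = 996.722626 kbps -> 996.72 kbps (2 dp)

996.72


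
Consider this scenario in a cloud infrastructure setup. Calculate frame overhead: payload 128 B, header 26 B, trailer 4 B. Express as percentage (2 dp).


Given: payload = 128 B, header = 26 B, trailer = 4 B
Overhead bytes = header + trailer = 26 + 4 = 30
Total frame = payload + overhead = 128 + 30 = 158
Overhead % = 30 / 158 * 100 = 18.9873% -> 18.99% (2 dp)

18.99


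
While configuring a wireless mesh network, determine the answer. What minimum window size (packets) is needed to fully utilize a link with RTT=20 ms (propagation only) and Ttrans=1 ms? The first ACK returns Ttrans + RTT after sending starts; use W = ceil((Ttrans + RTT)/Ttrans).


Given: Ttrans = 1 ms, RTT = 20 ms (= 2 * Tprop, Tprop = 10 ms)
Time until first ACK returns = Ttrans + RTT = 1 + 20 = 21 ms
Need W * Ttrans >= Ttrans + RTT  ->  W >= (Ttrans + RTT) / Ttrans
(Ttrans + RTT) / Ttrans = 21 / 1 = 21
W_min = ceil(21) = 21

21


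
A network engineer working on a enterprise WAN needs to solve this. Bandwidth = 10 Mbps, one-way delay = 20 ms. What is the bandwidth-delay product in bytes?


Given: bandwidth = 10 Mbps, delay = 20 ms
BDP in bits = 10 * 10^6 * 20 / 1000
BDP in bits = 200000
BDP in bytes = 200000 / 8 = 25000

25000


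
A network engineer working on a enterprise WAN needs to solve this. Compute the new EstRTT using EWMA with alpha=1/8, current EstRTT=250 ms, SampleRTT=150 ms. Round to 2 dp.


Given: EstRTT = 250 ms, SampleRTT = 150 ms, alpha = 1/8
New EstRTT = (1 - alpha) * EstRTT + alpha * SampleRTT
(7/8) * 250 = 218.75
(1/8) * 150 = 18.75
New EstRTT = 218.75 + 18.75 = 237.5 ms -> 237.50 ms (2 dp)

237.50


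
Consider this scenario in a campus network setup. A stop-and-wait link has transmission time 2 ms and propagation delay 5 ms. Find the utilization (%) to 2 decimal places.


Given: Ttrans = 2 ms, Tprop = 5 ms
RTT = 2 * Tprop = 2 * 5 = 10 ms
U = Ttrans / (Ttrans + RTT)
U = 2 / (2 + 10)
U = 2 / 12 = 0.166667
U% = 16.67%

16.67


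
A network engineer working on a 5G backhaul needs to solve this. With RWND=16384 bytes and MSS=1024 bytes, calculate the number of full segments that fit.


Given: RWND = 16384 bytes, MSS = 1024 bytes
Full segments = floor(RWND / MSS)
Full segments = floor(16384 / 1024)
Full segments = floor(16.0) = 16

16


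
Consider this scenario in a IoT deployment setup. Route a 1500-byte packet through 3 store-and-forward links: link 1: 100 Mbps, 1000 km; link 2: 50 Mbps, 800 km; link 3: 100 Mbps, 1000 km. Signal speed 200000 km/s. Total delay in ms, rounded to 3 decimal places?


Packet = 1500 bytes = 12000 bits. Store-and-forward: sum (t_trans + t_prop) per link.
Link 1: t_trans = 12000/(100*10^6) s = 0.1200 ms; t_prop = 1000/200000 s = 5.0000 ms; subtotal = 5.1200 ms
Link 2: t_trans = 12000/(50*10^6) s = 0.2400 ms; t_prop = 800/200000 s = 4.0000 ms; subtotal = 4.2400 ms
Link 3: t_trans = 12000/(100*10^6) s = 0.1200 ms; t_prop = 1000/200000 s = 5.0000 ms; subtotal = 5.1200 ms
End-to-end = 5.1200 + 4.2400 + 5.1200 = 14.4800 ms -> 14.480 ms (3 dp)

14.480


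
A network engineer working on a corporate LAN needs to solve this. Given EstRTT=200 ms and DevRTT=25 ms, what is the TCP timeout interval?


Given: EstRTT = 200 ms, DevRTT = 25 ms
Timeout = EstRTT + 4 * DevRTT
4 * DevRTT = 4 * 25 = 100
Timeout = 200 + 100 = 300 ms

300


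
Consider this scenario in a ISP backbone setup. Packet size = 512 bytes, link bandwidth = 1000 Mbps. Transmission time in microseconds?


Given: packet = 512 bytes, bandwidth = 1000 Mbps
Packet in bits = 512 * 8 = 4096 bits
Bandwidth = 1000 * 10^6 = 1000000000 bps
Time = 4096 / 1000000000 seconds
Time in us = 4096 * 10^6 / 1000000000 = 4.096

4.096


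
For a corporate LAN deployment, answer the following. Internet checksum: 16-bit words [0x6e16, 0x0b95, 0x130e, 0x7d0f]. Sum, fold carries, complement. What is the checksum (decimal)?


Given words: [0x6e16, 0x0b95, 0x130e, 0x7d0f]
Step 1: Sum all words
Raw sum = 28182 + 2965 + 4878 + 32015 = 68040
Step 2: Fold carry: (2504 + 1) = 2505
One's complement = ~2505 & 0xFFFF = 63030

63030


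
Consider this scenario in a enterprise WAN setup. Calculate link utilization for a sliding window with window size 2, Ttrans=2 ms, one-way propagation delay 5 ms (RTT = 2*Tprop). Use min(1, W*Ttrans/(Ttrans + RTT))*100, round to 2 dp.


Given: W = 2, Ttrans = 2 ms, RTT = 10 ms (= 2 * Tprop, Tprop = 5 ms)
Cycle time = Ttrans + RTT = 2 + 10 = 12 ms (first packet sent until its ACK returns)
W * Ttrans = 2 * 2 = 4 ms of sending per cycle
W * Ttrans / (Ttrans + RTT) = 4 / 12 = 0.333333
U = min(1, 0.333333) = 0.333333
U% = 33.33%

33.33


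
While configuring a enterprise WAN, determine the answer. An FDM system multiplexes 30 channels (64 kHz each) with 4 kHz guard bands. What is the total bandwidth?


Given: 30 channels, 64 kHz each, guard = 4 kHz
Channel bandwidth = 30 * 64 = 1920 kHz
Guard bands = 29 gaps * 4 kHz = 116 kHz
Total = 1920 + 116 = 2036 kHz

2036


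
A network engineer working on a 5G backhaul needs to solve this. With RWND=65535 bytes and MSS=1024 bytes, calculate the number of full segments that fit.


Given: RWND = 65535 bytes, MSS = 1024 bytes
Full segments = floor(RWND / MSS)
Full segments = floor(65535 / 1024)
Full segments = floor(63.999) = 63

63
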